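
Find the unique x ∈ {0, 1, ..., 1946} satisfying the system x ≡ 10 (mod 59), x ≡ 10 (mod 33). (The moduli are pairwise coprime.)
The moduli 59, 33 are pairwise coprime, so by the CRT there is a unique solution mod 59·33 = 1947.
Solve by successive substitution. Start with x ≡ 10 (mod 59).
  Combine with x ≡ 10 (mod 33): write x = 10 + 59·t and require 10 + 59·t ≡ 10 (mod 33), i.e. 59·t ≡ 10 − 10 ≡ 0 (mod 33). Since 59^(−1) ≡ 14 (mod 33) (59 ≡ 26 (mod 33)), t ≡ 14·0 ≡ 0 (mod 33). So x ≡ 10 + 59·0 = 10 (mod 1947).
Unique solution in [0, 1947): x = 10.

Final answer: x ≡ 10 (mod 1947); the representative in [0, 1947) is 10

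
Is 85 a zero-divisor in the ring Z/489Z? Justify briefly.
NO

gcd(85, 489) = 1, so 85 is a unit in Z/489Z (it has a multiplicative inverse). A unit cannot be a zero-divisor: if 85·b ≡ 0 then multiplying both sides by 85^(−1) gives b ≡ 0. So 85 is not a zero-divisor.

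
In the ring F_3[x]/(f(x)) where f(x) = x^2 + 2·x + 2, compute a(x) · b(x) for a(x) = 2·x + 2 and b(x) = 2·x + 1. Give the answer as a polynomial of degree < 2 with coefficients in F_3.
Multiply as integer polynomials: a · b = 4·x^2 + 6·x + 2. Reducing coefficients mod 3: a · b ≡ x^2 + 2. Now divide by f(x) = x^2 + 2·x + 2 in F_3[x], eliminating the leading term at each step:
  leading term x^2: subtract (1)·f(x) = x^2 + 2·x + 2, leaving x (coefficients mod 3)
The degree is now < 2, so this is the remainder. Hence a · b ≡ x in F_3[x]/(f).

Final answer: a · b ≡ x (mod f(x))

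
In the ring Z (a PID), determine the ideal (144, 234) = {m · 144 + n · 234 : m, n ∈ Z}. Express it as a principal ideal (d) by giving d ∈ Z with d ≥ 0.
(144, 234) = (18); d = 18

In the PID Z, (a, b) is generated by gcd(a, b). Compute gcd(234, 144) with the extended Euclidean algorithm, tracking rows (r, s, t) with s·234 + t·144 = r:
  row A: (234, 1, 0)   [1·234 + 0·144 = 234]
  row B: (144, 0, 1)   [0·234 + 1·144 = 144]
  234 = 1·144 + 90   → row C = row A − 1·row B = (90, 1, −1)   [check: 1·234 − 1·144 = 90]
  144 = 1·90 + 54   → row D = row B − 1·row C = (54, −1, 2)   [check: −1·234 + 2·144 = 54]
  90 = 1·54 + 36   → row E = row C − 1·row D = (36, 2, −3)   [check: 2·234 − 3·144 = 36]
  54 = 1·36 + 18   → row F = row D − 1·row E = (18, −3, 5)   [check: −3·234 + 5·144 = 18]
  36 = 2·18 + 0   → remainder 0, stop. gcd = 18 (last nonzero row F).
So gcd(144, 234) = 18, with Bézout identity −3·234 + 5·144 = 18. Containment (⊇): the Bézout identity exhibits 18 as an element of (144, 234), giving (18) ⊆ (144, 234). Containment (⊆): since 18 | 144 and 18 | 234 (144 = 18·8, 234 = 18·13), every Z-linear combination of 144 and 234 is divisible by 18, so (144, 234) ⊆ (18). Therefore (144, 234) = (18), d = 18.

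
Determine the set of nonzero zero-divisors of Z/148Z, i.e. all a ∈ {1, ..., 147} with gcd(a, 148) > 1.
An element a ∈ Z/148Z (with a ≠ 0) is a zero-divisor iff gcd(a, 148) > 1 (because a is a unit precisely when gcd(a, n) = 1, and in Z/nZ every nonzero, non-unit element is a zero-divisor). Scan a = 1, ..., 147 and keep those with gcd(a, 148) > 1:
  gcd(2, 148) = 2, gcd(4, 148) = 4, gcd(6, 148) = 2, gcd(8, 148) = 4, gcd(10, 148) = 2, gcd(12, 148) = 4, gcd(14, 148) = 2, gcd(16, 148) = 4, gcd(18, 148) = 2, gcd(20, 148) = 4, gcd(22, 148) = 2, gcd(24, 148) = 4, gcd(26, 148) = 2, gcd(28, 148) = 4, gcd(30, 148) = 2, gcd(32, 148) = 4, gcd(34, 148) = 2, gcd(36, 148) = 4, gcd(37, 148) = 37, gcd(38, 148) = 2, gcd(40, 148) = 4, gcd(42, 148) = 2, gcd(44, 148) = 4, gcd(46, 148) = 2, gcd(48, 148) = 4, gcd(50, 148) = 2, gcd(52, 148) = 4, gcd(54, 148) = 2, gcd(56, 148) = 4, gcd(58, 148) = 2, gcd(60, 148) = 4, gcd(62, 148) = 2, gcd(64, 148) = 4, gcd(66, 148) = 2, gcd(68, 148) = 4, gcd(70, 148) = 2, gcd(72, 148) = 4, gcd(74, 148) = 74, gcd(76, 148) = 4, gcd(78, 148) = 2, gcd(80, 148) = 4, gcd(82, 148) = 2, gcd(84, 148) = 4, gcd(86, 148) = 2, gcd(88, 148) = 4, gcd(90, 148) = 2, gcd(92, 148) = 4, gcd(94, 148) = 2, gcd(96, 148) = 4, gcd(98, 148) = 2, gcd(100, 148) = 4, gcd(102, 148) = 2, gcd(104, 148) = 4, gcd(106, 148) = 2, gcd(108, 148) = 4, gcd(110, 148) = 2, gcd(111, 148) = 37, gcd(112, 148) = 4, gcd(114, 148) = 2, gcd(116, 148) = 4, gcd(118, 148) = 2, gcd(120, 148) = 4, gcd(122, 148) = 2, gcd(124, 148) = 4, gcd(126, 148) = 2, gcd(128, 148) = 4, gcd(130, 148) = 2, gcd(132, 148) = 4, gcd(134, 148) = 2, gcd(136, 148) = 4, gcd(138, 148) = 2, gcd(140, 148) = 4, gcd(142, 148) = 2, gcd(144, 148) = 4, gcd(146, 148) = 2.
All other a ∈ {1, ..., 147} have gcd(a, 148) = 1 and are units. So the nonzero zero-divisors are exactly the 75 values of a appearing in this scan.

Final answer: nonzero zero-divisors of Z/148Z = {2, 4, 6, 8, 10, 12, 14, 16, 18, 20, 22, 24, 26, 28, 30, 32, 34, 36, 37, 38, 40, 42, 44, 46, 48, 50, 52, 54, 56, 58, 60, 62, 64, 66, 68, 70, 72, 74, 76, 78, 80, 82, 84, 86, 88, 90, 92, 94, 96, 98, 100, 102, 104, 106, 108, 110, 111, 112, 114, 116, 118, 120, 122, 124, 126, 128, 130, 132, 134, 136, 138, 140, 142, 144, 146}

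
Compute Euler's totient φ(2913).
φ is multiplicative, with φ(p^e) = p^e − p^(e−1). Factorise 2913 = 3 · 971. Then
  φ(2913) = (3 − 1) · (971 − 1) = 2 · 970 = 1940.

Final answer: φ(2913) = 1940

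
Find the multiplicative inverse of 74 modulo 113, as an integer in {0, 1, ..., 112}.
74^(−1) ≡ 84 (mod 113)

Apply the extended Euclidean algorithm to (113, 74), tracking rows (r, s, t) with s·113 + t·74 = r. Each division r_prev = q·r_cur + r_new produces the new row as (previous row) − q·(current row):
  row A: (113, 1, 0)   [1·113 + 0·74 = 113]
  row B: (74, 0, 1)   [0·113 + 1·74 = 74]
  113 = 1·74 + 39   → row C = row A − 1·row B = (39, 1, −1)   [check: 1·113 − 1·74 = 39]
  74 = 1·39 + 35   → row D = row B − 1·row C = (35, −1, 2)   [check: −1·113 + 2·74 = 35]
  39 = 1·35 + 4   → row E = row C − 1·row D = (4, 2, −3)   [check: 2·113 − 3·74 = 4]
  35 = 8·4 + 3   → row F = row D − 8·row E = (3, −17, 26)   [check: −17·113 + 26·74 = 3]
  4 = 1·3 + 1   → row G = row E − 1·row F = (1, 19, −29)   [check: 19·113 − 29·74 = 1]
  3 = 3·1 + 0   → remainder 0, stop. gcd = 1 (last nonzero row G).
The gcd is 1, so 74 is invertible mod 113. The last nonzero row gives 19·113 − 29·74 = 1, so t = −29. So 74^(−1) ≡ −29 ≡ 84 (mod 113). Verify: 74 · 84 = 6216 ≡ 1 (mod 113). ✓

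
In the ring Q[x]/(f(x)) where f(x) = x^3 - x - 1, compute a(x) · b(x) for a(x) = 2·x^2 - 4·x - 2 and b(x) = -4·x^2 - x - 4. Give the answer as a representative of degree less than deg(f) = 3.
First multiply in Q[x] without reducing: a · b = -8·x^4 + 14·x^3 + 4·x^2 + 18·x + 8. Now divide by f(x) = x^3 - x - 1, eliminating the leading term at each step:
  leading term -8·x^4: subtract (-8·x)·f(x) = -8·x^4 + 8·x^2 + 8·x, leaving 14·x^3 - 4·x^2 + 10·x + 8
  leading term 14·x^3: subtract (14)·f(x) = 14·x^3 - 14·x - 14, leaving -4·x^2 + 24·x + 22
The degree is now < 3, so this is the remainder. Hence a · b ≡ -4·x^2 + 24·x + 22 in Q[x]/(f).

Final answer: a · b ≡ -4·x^2 + 24·x + 22 (mod f(x))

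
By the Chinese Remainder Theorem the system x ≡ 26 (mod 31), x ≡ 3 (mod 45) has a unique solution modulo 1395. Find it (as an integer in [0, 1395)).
x ≡ 1173 (mod 1395); the representative in [0, 1395) is 1173

The moduli 31, 45 are pairwise coprime, so by the CRT there is a unique solution mod 31·45 = 1395.
Solve by successive substitution. Start with x ≡ 26 (mod 31).
  Combine with x ≡ 3 (mod 45): write x = 26 + 31·t and require 26 + 31·t ≡ 3 (mod 45), i.e. 31·t ≡ 3 − 26 ≡ 22 (mod 45). Since 31^(−1) ≡ 16 (mod 45), t ≡ 16·22 ≡ 37 (mod 45). So x ≡ 26 + 31·37 = 1173 (mod 1395).
Unique solution in [0, 1395): x = 1173.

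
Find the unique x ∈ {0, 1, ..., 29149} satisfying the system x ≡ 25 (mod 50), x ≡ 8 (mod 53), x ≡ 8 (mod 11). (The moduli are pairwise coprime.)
x ≡ 28575 (mod 29150); the representative in [0, 29150) is 28575

The moduli 50, 53, 11 are pairwise coprime, so by the CRT there is a unique solution mod 50·53·11 = 29150.
Solve by successive substitution. Start with x ≡ 25 (mod 50).
  Combine with x ≡ 8 (mod 53): write x = 25 + 50·t and require 25 + 50·t ≡ 8 (mod 53), i.e. 50·t ≡ 8 − 25 ≡ 36 (mod 53). Since 50^(−1) ≡ 35 (mod 53), t ≡ 35·36 ≡ 41 (mod 53). So x ≡ 25 + 50·41 = 2075 (mod 2650).
  Combine with x ≡ 8 (mod 11): write x = 2075 + 2650·t and require 2075 + 2650·t ≡ 8 (mod 11), i.e. 2650·t ≡ 8 − 2075 ≡ 1 (mod 11). Since 2650^(−1) ≡ 10 (mod 11) (2650 ≡ 10 (mod 11)), t ≡ 10·1 ≡ 10 (mod 11). So x ≡ 2075 + 2650·10 = 28575 (mod 29150).
Unique solution in [0, 29150): x = 28575.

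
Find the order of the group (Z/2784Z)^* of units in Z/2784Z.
|(Z/2784Z)^*| = 896

(Z/2784Z)^* consists of the classes a with gcd(a, 2784) = 1, so its order is φ(2784). φ is multiplicative, with φ(p^e) = p^e − p^(e−1). Factorise 2784 = 2^5 · 3 · 29. Then
  φ(2784) = (2^5 − 2^4) · (3 − 1) · (29 − 1) = 16 · 2 · 28 = 896.
Thus |(Z/2784Z)^*| = 896.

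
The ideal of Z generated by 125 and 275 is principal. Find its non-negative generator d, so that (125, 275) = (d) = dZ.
In the PID Z, (a, b) is generated by gcd(a, b). Compute gcd(275, 125) with the extended Euclidean algorithm, tracking rows (r, s, t) with s·275 + t·125 = r:
  row A: (275, 1, 0)   [1·275 + 0·125 = 275]
  row B: (125, 0, 1)   [0·275 + 1·125 = 125]
  275 = 2·125 + 25   → row C = row A − 2·row B = (25, 1, −2)   [check: 1·275 − 2·125 = 25]
  125 = 5·25 + 0   → remainder 0, stop. gcd = 25 (last nonzero row C).
So gcd(125, 275) = 25, with Bézout identity 1·275 − 2·125 = 25. Containment (⊇): the Bézout identity exhibits 25 as an element of (125, 275), giving (25) ⊆ (125, 275). Containment (⊆): since 25 | 125 and 25 | 275 (125 = 25·5, 275 = 25·11), every Z-linear combination of 125 and 275 is divisible by 25, so (125, 275) ⊆ (25). Therefore (125, 275) = (25), d = 25.

Final answer: (125, 275) = (25); d = 25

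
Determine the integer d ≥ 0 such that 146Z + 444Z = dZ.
In the PID Z, (a, b) is generated by gcd(a, b). Compute gcd(444, 146) with the extended Euclidean algorithm, tracking rows (r, s, t) with s·444 + t·146 = r:
  row A: (444, 1, 0)   [1·444 + 0·146 = 444]
  row B: (146, 0, 1)   [0·444 + 1·146 = 146]
  444 = 3·146 + 6   → row C = row A − 3·row B = (6, 1, −3)   [check: 1·444 − 3·146 = 6]
  146 = 24·6 + 2   → row D = row B − 24·row C = (2, −24, 73)   [check: −24·444 + 73·146 = 2]
  6 = 3·2 + 0   → remainder 0, stop. gcd = 2 (last nonzero row D).
So gcd(146, 444) = 2, with Bézout identity −24·444 + 73·146 = 2. Containment (⊇): the Bézout identity exhibits 2 as an element of (146, 444), giving (2) ⊆ (146, 444). Containment (⊆): since 2 | 146 and 2 | 444 (146 = 2·73, 444 = 2·222), every Z-linear combination of 146 and 444 is divisible by 2, so (146, 444) ⊆ (2). Therefore (146, 444) = (2), d = 2.

Final answer: (146, 444) = (2); d = 2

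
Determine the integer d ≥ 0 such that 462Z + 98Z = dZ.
In the PID Z, (a, b) is generated by gcd(a, b). Compute gcd(462, 98) with the extended Euclidean algorithm, tracking rows (r, s, t) with s·462 + t·98 = r:
  row A: (462, 1, 0)   [1·462 + 0·98 = 462]
  row B: (98, 0, 1)   [0·462 + 1·98 = 98]
  462 = 4·98 + 70   → row C = row A − 4·row B = (70, 1, −4)   [check: 1·462 − 4·98 = 70]
  98 = 1·70 + 28   → row D = row B − 1·row C = (28, −1, 5)   [check: −1·462 + 5·98 = 28]
  70 = 2·28 + 14   → row E = row C − 2·row D = (14, 3, −14)   [check: 3·462 − 14·98 = 14]
  28 = 2·14 + 0   → remainder 0, stop. gcd = 14 (last nonzero row E).
So gcd(462, 98) = 14, with Bézout identity 3·462 − 14·98 = 14. Containment (⊇): the Bézout identity exhibits 14 as an element of (462, 98), giving (14) ⊆ (462, 98). Containment (⊆): since 14 | 462 and 14 | 98 (462 = 14·33, 98 = 14·7), every Z-linear combination of 462 and 98 is divisible by 14, so (462, 98) ⊆ (14). Therefore (462, 98) = (14), d = 14.

Final answer: (462, 98) = (14); d = 14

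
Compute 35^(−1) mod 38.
35^(−1) ≡ 25 (mod 38)

Apply the extended Euclidean algorithm to (38, 35), tracking rows (r, s, t) with s·38 + t·35 = r. Each division r_prev = q·r_cur + r_new produces the new row as (previous row) − q·(current row):
  row A: (38, 1, 0)   [1·38 + 0·35 = 38]
  row B: (35, 0, 1)   [0·38 + 1·35 = 35]
  38 = 1·35 + 3   → row C = row A − 1·row B = (3, 1, −1)   [check: 1·38 − 1·35 = 3]
  35 = 11·3 + 2   → row D = row B − 11·row C = (2, −11, 12)   [check: −11·38 + 12·35 = 2]
  3 = 1·2 + 1   → row E = row C − 1·row D = (1, 12, −13)   [check: 12·38 − 13·35 = 1]
  2 = 2·1 + 0   → remainder 0, stop. gcd = 1 (last nonzero row E).
The gcd is 1, so 35 is invertible mod 38. The last nonzero row gives 12·38 − 13·35 = 1, so t = −13. So 35^(−1) ≡ −13 ≡ 25 (mod 38). Verify: 35 · 25 = 875 ≡ 1 (mod 38). ✓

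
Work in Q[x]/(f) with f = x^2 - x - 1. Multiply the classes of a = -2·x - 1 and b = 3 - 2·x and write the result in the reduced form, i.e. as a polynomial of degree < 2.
a · b ≡ 1 (mod f(x))

First multiply in Q[x] without reducing: a · b = 4·x^2 - 4·x - 3. Now divide by f(x) = x^2 - x - 1, eliminating the leading term at each step:
  leading term 4·x^2: subtract (4)·f(x) = 4·x^2 - 4·x - 4, leaving 1
The degree is now < 2, so this is the remainder. Hence a · b ≡ 1 in Q[x]/(f).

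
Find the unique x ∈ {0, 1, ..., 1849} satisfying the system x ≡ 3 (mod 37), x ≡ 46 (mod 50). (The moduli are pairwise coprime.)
The moduli 37, 50 are pairwise coprime, so by the CRT there is a unique solution mod 37·50 = 1850.
Solve by successive substitution. Start with x ≡ 3 (mod 37).
  Combine with x ≡ 46 (mod 50): write x = 3 + 37·t and require 3 + 37·t ≡ 46 (mod 50), i.e. 37·t ≡ 46 − 3 ≡ 43 (mod 50). Since 37^(−1) ≡ 23 (mod 50), t ≡ 23·43 ≡ 39 (mod 50). So x ≡ 3 + 37·39 = 1446 (mod 1850).
Unique solution in [0, 1850): x = 1446.

Final answer: x ≡ 1446 (mod 1850); the representative in [0, 1850) is 1446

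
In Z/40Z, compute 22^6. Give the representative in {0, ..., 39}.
Use repeated squaring. Binary(6) = 110. Walk through the bits of the exponent 6 left-to-right: at each bit after the leading one, square the running value, then multiply by 22 if the bit is 1 (always reducing mod 40):
  bit 1 = 1 (leading): start with 22.
  bit 2 = 1: square 22^2 = 484 ≡ 4; bit is 1, so multiply 4·22 = 88 ≡ 8 (mod 40).
  bit 3 = 0: square 8^2 = 64 ≡ 24 (mod 40).
Final value: 22^6 ≡ 24 (mod 40).

Final answer: 24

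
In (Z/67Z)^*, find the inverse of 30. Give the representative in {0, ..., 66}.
Apply the extended Euclidean algorithm to (67, 30), tracking rows (r, s, t) with s·67 + t·30 = r. Each division r_prev = q·r_cur + r_new produces the new row as (previous row) − q·(current row):
  row A: (67, 1, 0)   [1·67 + 0·30 = 67]
  row B: (30, 0, 1)   [0·67 + 1·30 = 30]
  67 = 2·30 + 7   → row C = row A − 2·row B = (7, 1, −2)   [check: 1·67 − 2·30 = 7]
  30 = 4·7 + 2   → row D = row B − 4·row C = (2, −4, 9)   [check: −4·67 + 9·30 = 2]
  7 = 3·2 + 1   → row E = row C − 3·row D = (1, 13, −29)   [check: 13·67 − 29·30 = 1]
  2 = 2·1 + 0   → remainder 0, stop. gcd = 1 (last nonzero row E).
The gcd is 1, so 30 is invertible mod 67. The last nonzero row gives 13·67 − 29·30 = 1, so t = −29. So 30^(−1) ≡ −29 ≡ 38 (mod 67). Verify: 30 · 38 = 1140 ≡ 1 (mod 67). ✓

Final answer: 30^(−1) ≡ 38 (mod 67)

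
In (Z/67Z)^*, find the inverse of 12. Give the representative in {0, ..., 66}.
12^(−1) ≡ 28 (mod 67)

Apply the extended Euclidean algorithm to (67, 12), tracking rows (r, s, t) with s·67 + t·12 = r. Each division r_prev = q·r_cur + r_new produces the new row as (previous row) − q·(current row):
  row A: (67, 1, 0)   [1·67 + 0·12 = 67]
  row B: (12, 0, 1)   [0·67 + 1·12 = 12]
  67 = 5·12 + 7   → row C = row A − 5·row B = (7, 1, −5)   [check: 1·67 − 5·12 = 7]
  12 = 1·7 + 5   → row D = row B − 1·row C = (5, −1, 6)   [check: −1·67 + 6·12 = 5]
  7 = 1·5 + 2   → row E = row C − 1·row D = (2, 2, −11)   [check: 2·67 − 11·12 = 2]
  5 = 2·2 + 1   → row F = row D − 2·row E = (1, −5, 28)   [check: −5·67 + 28·12 = 1]
  2 = 2·1 + 0   → remainder 0, stop. gcd = 1 (last nonzero row F).
The gcd is 1, so 12 is invertible mod 67. The last nonzero row gives −5·67 + 28·12 = 1, so t = 28. So 12^(−1) ≡ 28 (mod 67). Verify: 12 · 28 = 336 ≡ 1 (mod 67). ✓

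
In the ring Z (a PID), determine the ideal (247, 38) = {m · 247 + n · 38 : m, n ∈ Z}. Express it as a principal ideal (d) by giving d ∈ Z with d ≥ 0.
In the PID Z, (a, b) is generated by gcd(a, b). Compute gcd(247, 38) with the extended Euclidean algorithm, tracking rows (r, s, t) with s·247 + t·38 = r:
  row A: (247, 1, 0)   [1·247 + 0·38 = 247]
  row B: (38, 0, 1)   [0·247 + 1·38 = 38]
  247 = 6·38 + 19   → row C = row A − 6·row B = (19, 1, −6)   [check: 1·247 − 6·38 = 19]
  38 = 2·19 + 0   → remainder 0, stop. gcd = 19 (last nonzero row C).
So gcd(247, 38) = 19, with Bézout identity 1·247 − 6·38 = 19. Containment (⊇): the Bézout identity exhibits 19 as an element of (247, 38), giving (19) ⊆ (247, 38). Containment (⊆): since 19 | 247 and 19 | 38 (247 = 19·13, 38 = 19·2), every Z-linear combination of 247 and 38 is divisible by 19, so (247, 38) ⊆ (19). Therefore (247, 38) = (19), d = 19.

Final answer: (247, 38) = (19); d = 19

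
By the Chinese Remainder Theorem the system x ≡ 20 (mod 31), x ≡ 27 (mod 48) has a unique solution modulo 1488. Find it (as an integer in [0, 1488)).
The moduli 31, 48 are pairwise coprime, so by the CRT there is a unique solution mod 31·48 = 1488.
Solve by successive substitution. Start with x ≡ 20 (mod 31).
  Combine with x ≡ 27 (mod 48): write x = 20 + 31·t and require 20 + 31·t ≡ 27 (mod 48), i.e. 31·t ≡ 27 − 20 ≡ 7 (mod 48). Since 31^(−1) ≡ 31 (mod 48), t ≡ 31·7 ≡ 25 (mod 48). So x ≡ 20 + 31·25 = 795 (mod 1488).
Unique solution in [0, 1488): x = 795.

Final answer: x ≡ 795 (mod 1488); the representative in [0, 1488) is 795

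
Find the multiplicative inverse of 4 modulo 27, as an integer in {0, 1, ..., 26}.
4^(−1) ≡ 7 (mod 27)

Apply the extended Euclidean algorithm to (27, 4), tracking rows (r, s, t) with s·27 + t·4 = r. Each division r_prev = q·r_cur + r_new produces the new row as (previous row) − q·(current row):
  row A: (27, 1, 0)   [1·27 + 0·4 = 27]
  row B: (4, 0, 1)   [0·27 + 1·4 = 4]
  27 = 6·4 + 3   → row C = row A − 6·row B = (3, 1, −6)   [check: 1·27 − 6·4 = 3]
  4 = 1·3 + 1   → row D = row B − 1·row C = (1, −1, 7)   [check: −1·27 + 7·4 = 1]
  3 = 3·1 + 0   → remainder 0, stop. gcd = 1 (last nonzero row D).
The gcd is 1, so 4 is invertible mod 27. The last nonzero row gives −1·27 + 7·4 = 1, so t = 7. So 4^(−1) ≡ 7 (mod 27). Verify: 4 · 7 = 28 ≡ 1 (mod 27). ✓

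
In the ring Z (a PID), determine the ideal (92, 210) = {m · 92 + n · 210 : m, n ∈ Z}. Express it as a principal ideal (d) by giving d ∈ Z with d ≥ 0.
In the PID Z, (a, b) is generated by gcd(a, b). Compute gcd(210, 92) with the extended Euclidean algorithm, tracking rows (r, s, t) with s·210 + t·92 = r:
  row A: (210, 1, 0)   [1·210 + 0·92 = 210]
  row B: (92, 0, 1)   [0·210 + 1·92 = 92]
  210 = 2·92 + 26   → row C = row A − 2·row B = (26, 1, −2)   [check: 1·210 − 2·92 = 26]
  92 = 3·26 + 14   → row D = row B − 3·row C = (14, −3, 7)   [check: −3·210 + 7·92 = 14]
  26 = 1·14 + 12   → row E = row C − 1·row D = (12, 4, −9)   [check: 4·210 − 9·92 = 12]
  14 = 1·12 + 2   → row F = row D − 1·row E = (2, −7, 16)   [check: −7·210 + 16·92 = 2]
  12 = 6·2 + 0   → remainder 0, stop. gcd = 2 (last nonzero row F).
So gcd(92, 210) = 2, with Bézout identity −7·210 + 16·92 = 2. Containment (⊇): the Bézout identity exhibits 2 as an element of (92, 210), giving (2) ⊆ (92, 210). Containment (⊆): since 2 | 92 and 2 | 210 (92 = 2·46, 210 = 2·105), every Z-linear combination of 92 and 210 is divisible by 2, so (92, 210) ⊆ (2). Therefore (92, 210) = (2), d = 2.

Final answer: (92, 210) = (2); d = 2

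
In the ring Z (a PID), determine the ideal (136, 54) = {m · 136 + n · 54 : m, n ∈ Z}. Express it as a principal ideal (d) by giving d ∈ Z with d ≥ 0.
In the PID Z, (a, b) is generated by gcd(a, b). Compute gcd(136, 54) with the extended Euclidean algorithm, tracking rows (r, s, t) with s·136 + t·54 = r:
  row A: (136, 1, 0)   [1·136 + 0·54 = 136]
  row B: (54, 0, 1)   [0·136 + 1·54 = 54]
  136 = 2·54 + 28   → row C = row A − 2·row B = (28, 1, −2)   [check: 1·136 − 2·54 = 28]
  54 = 1·28 + 26   → row D = row B − 1·row C = (26, −1, 3)   [check: −1·136 + 3·54 = 26]
  28 = 1·26 + 2   → row E = row C − 1·row D = (2, 2, −5)   [check: 2·136 − 5·54 = 2]
  26 = 13·2 + 0   → remainder 0, stop. gcd = 2 (last nonzero row E).
So gcd(136, 54) = 2, with Bézout identity 2·136 − 5·54 = 2. Containment (⊇): the Bézout identity exhibits 2 as an element of (136, 54), giving (2) ⊆ (136, 54). Containment (⊆): since 2 | 136 and 2 | 54 (136 = 2·68, 54 = 2·27), every Z-linear combination of 136 and 54 is divisible by 2, so (136, 54) ⊆ (2). Therefore (136, 54) = (2), d = 2.

Final answer: (136, 54) = (2); d = 2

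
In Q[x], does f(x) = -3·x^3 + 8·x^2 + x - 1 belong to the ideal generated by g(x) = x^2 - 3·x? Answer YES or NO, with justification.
In Q[x] the ideal (g) consists of all multiples of g, so f ∈ (g) iff g | f, i.e. iff the remainder of f on division by g is 0. Divide f by g (g is monic, so eliminate the leading term of the running remainder at each step):
  leading term -3·x^3: subtract (-3·x)·g(x) = -3·x^3 + 9·x^2, leaving -x^2 + x - 1
  leading term -x^2: subtract (-1)·g(x) = -x^2 + 3·x, leaving -2·x - 1
The remainder r(x) = -2·x - 1 ≠ 0 (and deg r < deg g), so g ∤ f, i.e. f ∉ (g).

Final answer: NO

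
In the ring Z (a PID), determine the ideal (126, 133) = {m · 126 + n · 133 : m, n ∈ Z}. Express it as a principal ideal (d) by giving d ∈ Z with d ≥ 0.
In the PID Z, (a, b) is generated by gcd(a, b). Compute gcd(133, 126) with the extended Euclidean algorithm, tracking rows (r, s, t) with s·133 + t·126 = r:
  row A: (133, 1, 0)   [1·133 + 0·126 = 133]
  row B: (126, 0, 1)   [0·133 + 1·126 = 126]
  133 = 1·126 + 7   → row C = row A − 1·row B = (7, 1, −1)   [check: 1·133 − 1·126 = 7]
  126 = 18·7 + 0   → remainder 0, stop. gcd = 7 (last nonzero row C).
So gcd(126, 133) = 7, with Bézout identity 1·133 − 1·126 = 7. Containment (⊇): the Bézout identity exhibits 7 as an element of (126, 133), giving (7) ⊆ (126, 133). Containment (⊆): since 7 | 126 and 7 | 133 (126 = 7·18, 133 = 7·19), every Z-linear combination of 126 and 133 is divisible by 7, so (126, 133) ⊆ (7). Therefore (126, 133) = (7), d = 7.

Final answer: (126, 133) = (7); d = 7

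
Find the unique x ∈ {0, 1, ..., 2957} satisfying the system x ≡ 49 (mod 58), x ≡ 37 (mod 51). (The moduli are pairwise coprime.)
x ≡ 2485 (mod 2958); the representative in [0, 2958) is 2485

The moduli 58, 51 are pairwise coprime, so by the CRT there is a unique solution mod 58·51 = 2958.
Solve by successive substitution. Start with x ≡ 49 (mod 58).
  Combine with x ≡ 37 (mod 51): write x = 49 + 58·t and require 49 + 58·t ≡ 37 (mod 51), i.e. 58·t ≡ 37 − 49 ≡ 39 (mod 51). Since 58^(−1) ≡ 22 (mod 51) (58 ≡ 7 (mod 51)), t ≡ 22·39 ≡ 42 (mod 51). So x ≡ 49 + 58·42 = 2485 (mod 2958).
Unique solution in [0, 2958): x = 2485.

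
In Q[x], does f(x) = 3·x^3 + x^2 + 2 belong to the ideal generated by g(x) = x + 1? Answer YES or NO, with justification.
In Q[x] the ideal (g) consists of all multiples of g, so f ∈ (g) iff g | f, i.e. iff the remainder of f on division by g is 0. Divide f by g (g is monic, so eliminate the leading term of the running remainder at each step):
  leading term 3·x^3: subtract (3·x^2)·g(x) = 3·x^3 + 3·x^2, leaving 2 - 2·x^2
  leading term -2·x^2: subtract (-2·x)·g(x) = -2·x^2 - 2·x, leaving 2·x + 2
  leading term 2·x: subtract (2)·g(x) = 2·x + 2, leaving 0
The remainder is 0, so f(x) = g(x) · h(x) with h(x) = 3·x^2 - 2·x + 2. Hence g | f, i.e. f ∈ (g).

Final answer: YES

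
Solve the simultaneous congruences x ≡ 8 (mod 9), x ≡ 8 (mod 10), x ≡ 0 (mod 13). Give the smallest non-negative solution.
x ≡ 728 (mod 1170); the representative in [0, 1170) is 728

The moduli 9, 10, 13 are pairwise coprime, so by the CRT there is a unique solution mod 9·10·13 = 1170.
Solve by successive substitution. Start with x ≡ 8 (mod 9).
  Combine with x ≡ 8 (mod 10): write x = 8 + 9·t and require 8 + 9·t ≡ 8 (mod 10), i.e. 9·t ≡ 8 − 8 ≡ 0 (mod 10). Since 9^(−1) ≡ 9 (mod 10), t ≡ 9·0 ≡ 0 (mod 10). So x ≡ 8 + 9·0 = 8 (mod 90).
  Combine with x ≡ 0 (mod 13): write x = 8 + 90·t and require 8 + 90·t ≡ 0 (mod 13), i.e. 90·t ≡ 0 − 8 ≡ 5 (mod 13). Since 90^(−1) ≡ 12 (mod 13) (90 ≡ 12 (mod 13)), t ≡ 12·5 ≡ 8 (mod 13). So x ≡ 8 + 90·8 = 728 (mod 1170).
Unique solution in [0, 1170): x = 728.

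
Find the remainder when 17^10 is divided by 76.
17

Use repeated squaring. Binary(10) = 1010. Walk through the bits of the exponent 10 left-to-right: at each bit after the leading one, square the running value, then multiply by 17 if the bit is 1 (always reducing mod 76):
  bit 1 = 1 (leading): start with 17.
  bit 2 = 0: square 17^2 = 289 ≡ 61 (mod 76).
  bit 3 = 1: square 61^2 = 3721 ≡ 73; bit is 1, so multiply 73·17 = 1241 ≡ 25 (mod 76).
  bit 4 = 0: square 25^2 = 625 ≡ 17 (mod 76).
Final value: 17^10 ≡ 17 (mod 76).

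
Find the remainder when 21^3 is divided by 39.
18

Use repeated squaring. Binary(3) = 11. Walk through the bits of the exponent 3 left-to-right: at each bit after the leading one, square the running value, then multiply by 21 if the bit is 1 (always reducing mod 39):
  bit 1 = 1 (leading): start with 21.
  bit 2 = 1: square 21^2 = 441 ≡ 12; bit is 1, so multiply 12·21 = 252 ≡ 18 (mod 39).
Final value: 21^3 ≡ 18 (mod 39).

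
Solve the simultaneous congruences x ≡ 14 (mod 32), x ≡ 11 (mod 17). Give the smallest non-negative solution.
x ≡ 334 (mod 544); the representative in [0, 544) is 334

The moduli 32, 17 are pairwise coprime, so by the CRT there is a unique solution mod 32·17 = 544.
Solve by successive substitution. Start with x ≡ 14 (mod 32).
  Combine with x ≡ 11 (mod 17): write x = 14 + 32·t and require 14 + 32·t ≡ 11 (mod 17), i.e. 32·t ≡ 11 − 14 ≡ 14 (mod 17). Since 32^(−1) ≡ 8 (mod 17) (32 ≡ 15 (mod 17)), t ≡ 8·14 ≡ 10 (mod 17). So x ≡ 14 + 32·10 = 334 (mod 544).
Unique solution in [0, 544): x = 334.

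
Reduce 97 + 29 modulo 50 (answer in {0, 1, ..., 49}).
26

Reduce the summands first: 97 ≡ 47 (mod 50), so 97 + 29 ≡ 47 + 29 (mod 50). 47 + 29 = 76; 76 = 1·50 + 26, so (97 + 29) mod 50 = 26.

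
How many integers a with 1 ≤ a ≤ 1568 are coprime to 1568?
672

The number of a ∈ {1, ..., 1568} with gcd(a, 1568) = 1 is by definition Euler's totient φ(1568). φ is multiplicative, with φ(p^e) = p^e − p^(e−1). Factorise 1568 = 2^5 · 7^2. Then
  φ(1568) = (2^5 − 2^4) · (7^2 − 7^1) = 16 · 42 = 672.
So there are 672 such integers.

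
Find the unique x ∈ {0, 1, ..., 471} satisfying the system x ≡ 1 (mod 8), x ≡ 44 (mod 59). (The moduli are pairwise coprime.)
x ≡ 457 (mod 472); the representative in [0, 472) is 457

The moduli 8, 59 are pairwise coprime, so by the CRT there is a unique solution mod 8·59 = 472.
Solve by successive substitution. Start with x ≡ 1 (mod 8).
  Combine with x ≡ 44 (mod 59): write x = 1 + 8·t and require 1 + 8·t ≡ 44 (mod 59), i.e. 8·t ≡ 44 − 1 ≡ 43 (mod 59). Since 8^(−1) ≡ 37 (mod 59), t ≡ 37·43 ≡ 57 (mod 59). So x ≡ 1 + 8·57 = 457 (mod 472).
Unique solution in [0, 472): x = 457.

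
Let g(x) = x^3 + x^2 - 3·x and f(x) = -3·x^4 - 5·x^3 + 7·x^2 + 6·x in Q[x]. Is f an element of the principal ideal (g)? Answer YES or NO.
YES

In Q[x] the ideal (g) consists of all multiples of g, so f ∈ (g) iff g | f, i.e. iff the remainder of f on division by g is 0. Divide f by g (g is monic, so eliminate the leading term of the running remainder at each step):
  leading term -3·x^4: subtract (-3·x)·g(x) = -3·x^4 - 3·x^3 + 9·x^2, leaving -2·x^3 - 2·x^2 + 6·x
  leading term -2·x^3: subtract (-2)·g(x) = -2·x^3 - 2·x^2 + 6·x, leaving 0
The remainder is 0, so f(x) = g(x) · h(x) with h(x) = -3·x - 2. Hence g | f, i.e. f ∈ (g).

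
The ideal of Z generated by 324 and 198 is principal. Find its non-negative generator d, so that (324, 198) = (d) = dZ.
(324, 198) = (18); d = 18

In the PID Z, (a, b) is generated by gcd(a, b). Compute gcd(324, 198) with the extended Euclidean algorithm, tracking rows (r, s, t) with s·324 + t·198 = r:
  row A: (324, 1, 0)   [1·324 + 0·198 = 324]
  row B: (198, 0, 1)   [0·324 + 1·198 = 198]
  324 = 1·198 + 126   → row C = row A − 1·row B = (126, 1, −1)   [check: 1·324 − 1·198 = 126]
  198 = 1·126 + 72   → row D = row B − 1·row C = (72, −1, 2)   [check: −1·324 + 2·198 = 72]
  126 = 1·72 + 54   → row E = row C − 1·row D = (54, 2, −3)   [check: 2·324 − 3·198 = 54]
  72 = 1·54 + 18   → row F = row D − 1·row E = (18, −3, 5)   [check: −3·324 + 5·198 = 18]
  54 = 3·18 + 0   → remainder 0, stop. gcd = 18 (last nonzero row F).
So gcd(324, 198) = 18, with Bézout identity −3·324 + 5·198 = 18. Containment (⊇): the Bézout identity exhibits 18 as an element of (324, 198), giving (18) ⊆ (324, 198). Containment (⊆): since 18 | 324 and 18 | 198 (324 = 18·18, 198 = 18·11), every Z-linear combination of 324 and 198 is divisible by 18, so (324, 198) ⊆ (18). Therefore (324, 198) = (18), d = 18.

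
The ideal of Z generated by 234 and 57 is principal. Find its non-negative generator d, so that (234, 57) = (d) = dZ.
In the PID Z, (a, b) is generated by gcd(a, b). Compute gcd(234, 57) with the extended Euclidean algorithm, tracking rows (r, s, t) with s·234 + t·57 = r:
  row A: (234, 1, 0)   [1·234 + 0·57 = 234]
  row B: (57, 0, 1)   [0·234 + 1·57 = 57]
  234 = 4·57 + 6   → row C = row A − 4·row B = (6, 1, −4)   [check: 1·234 − 4·57 = 6]
  57 = 9·6 + 3   → row D = row B − 9·row C = (3, −9, 37)   [check: −9·234 + 37·57 = 3]
  6 = 2·3 + 0   → remainder 0, stop. gcd = 3 (last nonzero row D).
So gcd(234, 57) = 3, with Bézout identity −9·234 + 37·57 = 3. Containment (⊇): the Bézout identity exhibits 3 as an element of (234, 57), giving (3) ⊆ (234, 57). Containment (⊆): since 3 | 234 and 3 | 57 (234 = 3·78, 57 = 3·19), every Z-linear combination of 234 and 57 is divisible by 3, so (234, 57) ⊆ (3). Therefore (234, 57) = (3), d = 3.

Final answer: (234, 57) = (3); d = 3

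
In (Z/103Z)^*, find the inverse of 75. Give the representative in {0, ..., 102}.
Apply the extended Euclidean algorithm to (103, 75), tracking rows (r, s, t) with s·103 + t·75 = r. Each division r_prev = q·r_cur + r_new produces the new row as (previous row) − q·(current row):
  row A: (103, 1, 0)   [1·103 + 0·75 = 103]
  row B: (75, 0, 1)   [0·103 + 1·75 = 75]
  103 = 1·75 + 28   → row C = row A − 1·row B = (28, 1, −1)   [check: 1·103 − 1·75 = 28]
  75 = 2·28 + 19   → row D = row B − 2·row C = (19, −2, 3)   [check: −2·103 + 3·75 = 19]
  28 = 1·19 + 9   → row E = row C − 1·row D = (9, 3, −4)   [check: 3·103 − 4·75 = 9]
  19 = 2·9 + 1   → row F = row D − 2·row E = (1, −8, 11)   [check: −8·103 + 11·75 = 1]
  9 = 9·1 + 0   → remainder 0, stop. gcd = 1 (last nonzero row F).
The gcd is 1, so 75 is invertible mod 103. The last nonzero row gives −8·103 + 11·75 = 1, so t = 11. So 75^(−1) ≡ 11 (mod 103). Verify: 75 · 11 = 825 ≡ 1 (mod 103). ✓

Final answer: 75^(−1) ≡ 11 (mod 103)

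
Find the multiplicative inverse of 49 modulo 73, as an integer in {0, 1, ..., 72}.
49^(−1) ≡ 3 (mod 73)

Apply the extended Euclidean algorithm to (73, 49), tracking rows (r, s, t) with s·73 + t·49 = r. Each division r_prev = q·r_cur + r_new produces the new row as (previous row) − q·(current row):
  row A: (73, 1, 0)   [1·73 + 0·49 = 73]
  row B: (49, 0, 1)   [0·73 + 1·49 = 49]
  73 = 1·49 + 24   → row C = row A − 1·row B = (24, 1, −1)   [check: 1·73 − 1·49 = 24]
  49 = 2·24 + 1   → row D = row B − 2·row C = (1, −2, 3)   [check: −2·73 + 3·49 = 1]
  24 = 24·1 + 0   → remainder 0, stop. gcd = 1 (last nonzero row D).
The gcd is 1, so 49 is invertible mod 73. The last nonzero row gives −2·73 + 3·49 = 1, so t = 3. So 49^(−1) ≡ 3 (mod 73). Verify: 49 · 3 = 147 ≡ 1 (mod 73). ✓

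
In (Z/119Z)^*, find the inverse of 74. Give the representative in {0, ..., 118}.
74^(−1) ≡ 37 (mod 119)

Apply the extended Euclidean algorithm to (119, 74), tracking rows (r, s, t) with s·119 + t·74 = r. Each division r_prev = q·r_cur + r_new produces the new row as (previous row) − q·(current row):
  row A: (119, 1, 0)   [1·119 + 0·74 = 119]
  row B: (74, 0, 1)   [0·119 + 1·74 = 74]
  119 = 1·74 + 45   → row C = row A − 1·row B = (45, 1, −1)   [check: 1·119 − 1·74 = 45]
  74 = 1·45 + 29   → row D = row B − 1·row C = (29, −1, 2)   [check: −1·119 + 2·74 = 29]
  45 = 1·29 + 16   → row E = row C − 1·row D = (16, 2, −3)   [check: 2·119 − 3·74 = 16]
  29 = 1·16 + 13   → row F = row D − 1·row E = (13, −3, 5)   [check: −3·119 + 5·74 = 13]
  16 = 1·13 + 3   → row G = row E − 1·row F = (3, 5, −8)   [check: 5·119 − 8·74 = 3]
  13 = 4·3 + 1   → row H = row F − 4·row G = (1, −23, 37)   [check: −23·119 + 37·74 = 1]
  3 = 3·1 + 0   → remainder 0, stop. gcd = 1 (last nonzero row H).
The gcd is 1, so 74 is invertible mod 119. The last nonzero row gives −23·119 + 37·74 = 1, so t = 37. So 74^(−1) ≡ 37 (mod 119). Verify: 74 · 37 = 2738 ≡ 1 (mod 119). ✓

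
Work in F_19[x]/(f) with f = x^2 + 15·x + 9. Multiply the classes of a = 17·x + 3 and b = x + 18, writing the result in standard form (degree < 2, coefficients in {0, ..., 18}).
Multiply as integer polynomials: a · b = 17·x^2 + 309·x + 54. Reducing coefficients mod 19: a · b ≡ 17·x^2 + 5·x + 16. Now divide by f(x) = x^2 + 15·x + 9 in F_19[x], eliminating the leading term at each step:
  leading term 17·x^2: subtract (17)·f(x) = 17·x^2 + 8·x + 1, leaving 16·x + 15 (coefficients mod 19)
The degree is now < 2, so this is the remainder. Hence a · b ≡ 16·x + 15 in F_19[x]/(f).

Final answer: a · b ≡ 16·x + 15 (mod f(x))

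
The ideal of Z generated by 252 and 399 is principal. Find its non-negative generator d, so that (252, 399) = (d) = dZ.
(252, 399) = (21); d = 21

In the PID Z, (a, b) is generated by gcd(a, b). Compute gcd(399, 252) with the extended Euclidean algorithm, tracking rows (r, s, t) with s·399 + t·252 = r:
  row A: (399, 1, 0)   [1·399 + 0·252 = 399]
  row B: (252, 0, 1)   [0·399 + 1·252 = 252]
  399 = 1·252 + 147   → row C = row A − 1·row B = (147, 1, −1)   [check: 1·399 − 1·252 = 147]
  252 = 1·147 + 105   → row D = row B − 1·row C = (105, −1, 2)   [check: −1·399 + 2·252 = 105]
  147 = 1·105 + 42   → row E = row C − 1·row D = (42, 2, −3)   [check: 2·399 − 3·252 = 42]
  105 = 2·42 + 21   → row F = row D − 2·row E = (21, −5, 8)   [check: −5·399 + 8·252 = 21]
  42 = 2·21 + 0   → remainder 0, stop. gcd = 21 (last nonzero row F).
So gcd(252, 399) = 21, with Bézout identity −5·399 + 8·252 = 21. Containment (⊇): the Bézout identity exhibits 21 as an element of (252, 399), giving (21) ⊆ (252, 399). Containment (⊆): since 21 | 252 and 21 | 399 (252 = 21·12, 399 = 21·19), every Z-linear combination of 252 and 399 is divisible by 21, so (252, 399) ⊆ (21). Therefore (252, 399) = (21), d = 21.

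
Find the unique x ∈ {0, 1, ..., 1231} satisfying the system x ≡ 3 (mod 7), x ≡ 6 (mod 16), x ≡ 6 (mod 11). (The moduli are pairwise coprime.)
The moduli 7, 16, 11 are pairwise coprime, so by the CRT there is a unique solution mod 7·16·11 = 1232.
Solve by successive substitution. Start with x ≡ 3 (mod 7).
  Combine with x ≡ 6 (mod 16): write x = 3 + 7·t and require 3 + 7·t ≡ 6 (mod 16), i.e. 7·t ≡ 6 − 3 ≡ 3 (mod 16). Since 7^(−1) ≡ 7 (mod 16), t ≡ 7·3 ≡ 5 (mod 16). So x ≡ 3 + 7·5 = 38 (mod 112).
  Combine with x ≡ 6 (mod 11): write x = 38 + 112·t and require 38 + 112·t ≡ 6 (mod 11), i.e. 112·t ≡ 6 − 38 ≡ 1 (mod 11). Since 112^(−1) ≡ 6 (mod 11) (112 ≡ 2 (mod 11)), t ≡ 6·1 ≡ 6 (mod 11). So x ≡ 38 + 112·6 = 710 (mod 1232).
Unique solution in [0, 1232): x = 710.

Final answer: x ≡ 710 (mod 1232); the representative in [0, 1232) is 710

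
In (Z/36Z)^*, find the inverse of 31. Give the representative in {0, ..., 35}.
Apply the extended Euclidean algorithm to (36, 31), tracking rows (r, s, t) with s·36 + t·31 = r. Each division r_prev = q·r_cur + r_new produces the new row as (previous row) − q·(current row):
  row A: (36, 1, 0)   [1·36 + 0·31 = 36]
  row B: (31, 0, 1)   [0·36 + 1·31 = 31]
  36 = 1·31 + 5   → row C = row A − 1·row B = (5, 1, −1)   [check: 1·36 − 1·31 = 5]
  31 = 6·5 + 1   → row D = row B − 6·row C = (1, −6, 7)   [check: −6·36 + 7·31 = 1]
  5 = 5·1 + 0   → remainder 0, stop. gcd = 1 (last nonzero row D).
The gcd is 1, so 31 is invertible mod 36. The last nonzero row gives −6·36 + 7·31 = 1, so t = 7. So 31^(−1) ≡ 7 (mod 36). Verify: 31 · 7 = 217 ≡ 1 (mod 36). ✓

Final answer: 31^(−1) ≡ 7 (mod 36)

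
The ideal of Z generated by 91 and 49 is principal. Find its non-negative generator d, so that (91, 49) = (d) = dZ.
(91, 49) = (7); d = 7

In the PID Z, (a, b) is generated by gcd(a, b). Compute gcd(91, 49) with the extended Euclidean algorithm, tracking rows (r, s, t) with s·91 + t·49 = r:
  row A: (91, 1, 0)   [1·91 + 0·49 = 91]
  row B: (49, 0, 1)   [0·91 + 1·49 = 49]
  91 = 1·49 + 42   → row C = row A − 1·row B = (42, 1, −1)   [check: 1·91 − 1·49 = 42]
  49 = 1·42 + 7   → row D = row B − 1·row C = (7, −1, 2)   [check: −1·91 + 2·49 = 7]
  42 = 6·7 + 0   → remainder 0, stop. gcd = 7 (last nonzero row D).
So gcd(91, 49) = 7, with Bézout identity −1·91 + 2·49 = 7. Containment (⊇): the Bézout identity exhibits 7 as an element of (91, 49), giving (7) ⊆ (91, 49). Containment (⊆): since 7 | 91 and 7 | 49 (91 = 7·13, 49 = 7·7), every Z-linear combination of 91 and 49 is divisible by 7, so (91, 49) ⊆ (7). Therefore (91, 49) = (7), d = 7.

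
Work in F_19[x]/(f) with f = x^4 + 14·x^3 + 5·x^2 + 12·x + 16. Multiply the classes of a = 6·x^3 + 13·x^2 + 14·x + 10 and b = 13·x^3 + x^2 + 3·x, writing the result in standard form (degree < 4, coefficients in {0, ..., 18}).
Multiply as integer polynomials: a · b = 78·x^6 + 175·x^5 + 213·x^4 + 183·x^3 + 52·x^2 + 30·x. Reducing coefficients mod 19: a · b ≡ 2·x^6 + 4·x^5 + 4·x^4 + 12·x^3 + 14·x^2 + 11·x. Now divide by f(x) = x^4 + 14·x^3 + 5·x^2 + 12·x + 16 in F_19[x], eliminating the leading term at each step:
  leading term 2·x^6: subtract (2·x^2)·f(x) = 2·x^6 + 9·x^5 + 10·x^4 + 5·x^3 + 13·x^2, leaving 14·x^5 + 13·x^4 + 7·x^3 + x^2 + 11·x (coefficients mod 19)
  leading term 14·x^5: subtract (14·x)·f(x) = 14·x^5 + 6·x^4 + 13·x^3 + 16·x^2 + 15·x, leaving 7·x^4 + 13·x^3 + 4·x^2 + 15·x (coefficients mod 19)
  leading term 7·x^4: subtract (7)·f(x) = 7·x^4 + 3·x^3 + 16·x^2 + 8·x + 17, leaving 10·x^3 + 7·x^2 + 7·x + 2 (coefficients mod 19)
The degree is now < 4, so this is the remainder. Hence a · b ≡ 10·x^3 + 7·x^2 + 7·x + 2 in F_19[x]/(f).

Final answer: a · b ≡ 10·x^3 + 7·x^2 + 7·x + 2 (mod f(x))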